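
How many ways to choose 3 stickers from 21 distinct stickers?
C(21,3) = 21!/(3!×18!) = 1330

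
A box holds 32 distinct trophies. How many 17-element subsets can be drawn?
C(32,17) = 32!/(17!×15!) = 565722720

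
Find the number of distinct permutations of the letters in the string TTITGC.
6! / (1! × 1! × 1! × 3!) = 120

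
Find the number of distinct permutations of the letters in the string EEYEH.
5! / (3! × 1! × 1!) = 20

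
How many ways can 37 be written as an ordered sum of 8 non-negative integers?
C(37+8-1, 8-1) = C(44, 7) = 38320568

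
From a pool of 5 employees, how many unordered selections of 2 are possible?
C(5,2) = 5!/(2!×3!) = 10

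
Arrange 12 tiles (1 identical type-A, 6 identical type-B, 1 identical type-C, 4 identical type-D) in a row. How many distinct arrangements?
12! / (1! × 6! × 1! × 4!) = 27720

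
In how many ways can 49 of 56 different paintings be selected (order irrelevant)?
C(56,49) = 56!/(49!×7!) = 231917400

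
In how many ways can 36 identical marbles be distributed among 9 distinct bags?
C(36+9-1, 9-1) = C(44, 8) = 177232627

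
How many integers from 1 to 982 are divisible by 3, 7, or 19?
⌊982/3⌋+⌊982/7⌋+⌊982/19⌋ - ⌊982/21⌋-⌊982/57⌋-⌊982/133⌋ + ⌊982/399⌋ = 327+140+51 - 46-17-7 + 2 = 450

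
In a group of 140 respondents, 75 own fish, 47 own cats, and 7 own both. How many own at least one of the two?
|A∪B| = |A| + |B| - |A∩B| = 75 + 47 - 7 = 115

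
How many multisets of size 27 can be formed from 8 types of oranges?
C(27+8-1, 8-1) = C(34, 7) = 5379616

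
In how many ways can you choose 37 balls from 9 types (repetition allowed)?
C(37+9-1, 9-1) = C(45, 8) = 215553195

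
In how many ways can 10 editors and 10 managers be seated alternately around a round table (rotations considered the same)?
Fix one of the editors: (10-1)! ways for the remaining editors, × 10! ways for the managers = 362880 × 3628800 = 1316818944000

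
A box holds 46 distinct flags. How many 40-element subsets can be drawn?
C(46,40) = 46!/(40!×6!) = 9366819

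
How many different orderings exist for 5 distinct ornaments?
5! = 120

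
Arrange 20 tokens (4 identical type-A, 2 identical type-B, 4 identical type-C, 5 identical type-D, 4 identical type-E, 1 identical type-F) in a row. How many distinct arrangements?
20! / (4! × 2! × 4! × 5! × 4! × 1!) = 733296564000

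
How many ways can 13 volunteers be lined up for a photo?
13! = 6227020800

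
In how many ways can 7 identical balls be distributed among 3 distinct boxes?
C(7+3-1, 3-1) = C(9, 2) = 36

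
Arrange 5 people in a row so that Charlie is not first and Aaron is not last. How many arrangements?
By inclusion-exclusion: 5! - 2×(5-1)! + (5-2)! = 120 - 48 + 6 = 78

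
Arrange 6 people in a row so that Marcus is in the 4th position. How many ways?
Fix one position: (6-1)! = 120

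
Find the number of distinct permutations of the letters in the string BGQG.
4! / (1! × 1! × 2!) = 12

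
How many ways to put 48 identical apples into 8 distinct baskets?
C(48+8-1, 8-1) = C(55, 7) = 202927725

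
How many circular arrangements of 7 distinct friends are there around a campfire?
Circular: fix one position, arrange the rest. (7-1)! = 720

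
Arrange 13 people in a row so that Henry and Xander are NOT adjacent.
Total - adjacent = 13! - (13-1)!×2 = 6227020800 - 958003200 = 5269017600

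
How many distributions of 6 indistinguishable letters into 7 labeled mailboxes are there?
C(6+7-1, 7-1) = C(12, 6) = 924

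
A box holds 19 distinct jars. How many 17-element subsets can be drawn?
C(19,17) = 19!/(17!×2!) = 171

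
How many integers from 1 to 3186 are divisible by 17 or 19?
⌊3186/17⌋ + ⌊3186/19⌋ - ⌊3186/323⌋ = 187 + 167 - 9 = 345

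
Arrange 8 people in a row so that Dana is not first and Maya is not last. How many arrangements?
By inclusion-exclusion: 8! - 2×(8-1)! + (8-2)! = 40320 - 10080 + 720 = 30960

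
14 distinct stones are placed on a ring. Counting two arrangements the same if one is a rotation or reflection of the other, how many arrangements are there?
(14-1)!/2 = 6227020800/2 = 3113510400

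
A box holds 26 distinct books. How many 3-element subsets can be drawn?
C(26,3) = 26!/(3!×23!) = 2600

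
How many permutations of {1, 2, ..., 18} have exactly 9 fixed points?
Choose the 9 fixed points C(18,9) = 48620, derange the rest: !9 = Σ_{j=0}^{9} (-1)^j·9!/j! = 362880 - 362880 + 181440 - 60480 + 15120 - 3024 + 504 - 72 + 9 - 1 = 133496. Product = 48620 × 133496 = 6490575520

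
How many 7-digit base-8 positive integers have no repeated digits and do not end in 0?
Last digit: 7 nonzero choices. First digit: 6 (nonzero, ≠last). Middle 5: P(6,5) = 720. Total = 30240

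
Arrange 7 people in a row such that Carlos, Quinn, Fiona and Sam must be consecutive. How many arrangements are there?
Treat the 4 as one block: (7-4+1)! × 4! = 24 × 24 = 576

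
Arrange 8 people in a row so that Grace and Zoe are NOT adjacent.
Total - adjacent = 8! - (8-1)!×2 = 40320 - 10080 = 30240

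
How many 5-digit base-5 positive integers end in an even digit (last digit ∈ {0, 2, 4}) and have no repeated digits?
Last∈{0,2,4}. Last=0: 24. Last nonzero: 2×3×P(3,3) = 36. Total = 60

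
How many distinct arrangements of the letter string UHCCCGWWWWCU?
12! / (4! × 2! × 1! × 1! × 4!) = 415800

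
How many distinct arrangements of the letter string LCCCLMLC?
8! / (4! × 1! × 3!) = 280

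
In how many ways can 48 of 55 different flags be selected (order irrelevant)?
C(55,48) = 55!/(48!×7!) = 202927725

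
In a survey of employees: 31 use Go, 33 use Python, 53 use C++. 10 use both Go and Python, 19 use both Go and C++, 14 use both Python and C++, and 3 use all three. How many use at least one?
|A∪B∪C| = 31+33+53-10-19-14+3 = 77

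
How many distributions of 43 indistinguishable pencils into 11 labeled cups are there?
C(43+11-1, 11-1) = C(53, 10) = 19499099620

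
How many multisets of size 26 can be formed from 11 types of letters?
C(26+11-1, 11-1) = C(36, 10) = 254186856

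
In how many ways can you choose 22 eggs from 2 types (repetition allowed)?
C(22+2-1, 2-1) = C(23, 1) = 23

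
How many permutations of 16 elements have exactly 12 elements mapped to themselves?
Choose the 12 fixed points C(16,12) = 1820, derange the rest: !4 = Σ_{j=0}^{4} (-1)^j·4!/j! = 24 - 24 + 12 - 4 + 1 = 9. Product = 1820 × 9 = 16380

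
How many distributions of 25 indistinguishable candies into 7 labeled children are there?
C(25+7-1, 7-1) = C(31, 6) = 736281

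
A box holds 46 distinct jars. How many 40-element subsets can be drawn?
C(46,40) = 46!/(40!×6!) = 9366819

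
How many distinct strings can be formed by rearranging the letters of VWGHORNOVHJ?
11! / (1! × 2! × 1! × 1! × 2! × 2! × 1! × 1!) = 4989600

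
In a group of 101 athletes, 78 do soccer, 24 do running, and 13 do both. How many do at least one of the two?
|A∪B| = |A| + |B| - |A∩B| = 78 + 24 - 13 = 89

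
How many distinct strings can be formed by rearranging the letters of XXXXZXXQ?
8! / (1! × 1! × 6!) = 56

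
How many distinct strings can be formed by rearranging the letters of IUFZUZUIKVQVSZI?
15! / (1! × 3! × 1! × 3! × 1! × 2! × 1! × 3!) = 3027024000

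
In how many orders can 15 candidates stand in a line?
15! = 1307674368000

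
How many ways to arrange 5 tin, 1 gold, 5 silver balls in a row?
11! / (5! × 1! × 5!) = 2772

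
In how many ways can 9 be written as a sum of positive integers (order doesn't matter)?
Pentagonal recurrence p(n) = p(n-1) + p(n-2) - p(n-5) - p(n-7) + p(n-12) + p(n-15) - ... gives p(0..8) = 1, 1, 2, 3, 5, 7, 11, 15, 22. p(9) = p(8) + p(7) - p(4) - p(2) = 22 + 15 - 5 - 2 = 30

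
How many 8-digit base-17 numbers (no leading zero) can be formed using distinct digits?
First digit: 16 choices (nonzero). Then descending: 16 × 16 × 15 × 14 × 13 × 12 × 11 × 10 = 922521600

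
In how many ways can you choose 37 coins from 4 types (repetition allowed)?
C(37+4-1, 4-1) = C(40, 3) = 9880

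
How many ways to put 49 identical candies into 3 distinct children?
C(49+3-1, 3-1) = C(51, 2) = 1275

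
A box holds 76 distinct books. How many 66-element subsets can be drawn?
C(76,66) = 76!/(66!×10!) = 954526728530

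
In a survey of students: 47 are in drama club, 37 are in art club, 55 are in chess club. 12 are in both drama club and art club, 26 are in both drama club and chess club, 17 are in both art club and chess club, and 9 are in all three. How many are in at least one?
|A∪B∪C| = 47+37+55-12-26-17+9 = 93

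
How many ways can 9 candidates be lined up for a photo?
9! = 362880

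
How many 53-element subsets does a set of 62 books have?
C(62,53) = 62!/(53!×9!) = 20286591270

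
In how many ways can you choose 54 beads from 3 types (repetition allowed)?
C(54+3-1, 3-1) = C(56, 2) = 1540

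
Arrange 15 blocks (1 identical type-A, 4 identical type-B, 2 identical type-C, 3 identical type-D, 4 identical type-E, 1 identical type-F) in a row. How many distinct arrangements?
15! / (1! × 4! × 2! × 3! × 4! × 1!) = 189189000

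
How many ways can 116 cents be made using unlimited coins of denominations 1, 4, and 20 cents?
Coefficient of x^116 in 1/(1-x^1) · 1/(1-x^4) · 1/(1-x^20). Case on j = number of 20-cent coins (j = 0..5); remainder r = 116 - 20j is made from {1,4} in ⌊r/4⌋+1 ways. r = 116, 96, 76, 56, 36, 16 → 30 + 25 + 20 + 15 + 10 + 5 = 105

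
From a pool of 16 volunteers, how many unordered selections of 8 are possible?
C(16,8) = 16!/(8!×8!) = 12870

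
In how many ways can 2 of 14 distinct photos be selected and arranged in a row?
P(14,2) = 14!/(14-2)! = 182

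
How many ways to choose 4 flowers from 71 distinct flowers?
C(71,4) = 71!/(4!×67!) = 971635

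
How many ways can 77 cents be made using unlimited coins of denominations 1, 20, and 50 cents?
Coefficient of x^77 in 1/(1-x^1) · 1/(1-x^20) · 1/(1-x^50). Case on j = number of 50-cent coins (j = 0..1); remainder r = 77 - 50j is made from {1,20} in ⌊r/20⌋+1 ways. r = 77, 27 → 4 + 2 = 6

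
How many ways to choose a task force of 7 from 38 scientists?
C(38,7) = 38!/(7!×31!) = 12620256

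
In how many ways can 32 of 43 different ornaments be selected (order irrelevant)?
C(43,32) = 43!/(32!×11!) = 5752004349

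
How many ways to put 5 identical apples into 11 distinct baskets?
C(5+11-1, 11-1) = C(15, 10) = 3003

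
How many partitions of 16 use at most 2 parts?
By conjugation, equals partitions of 16 into parts ≤ 2. Let r_j(i) = number of partitions of i into parts ≤ j, for i = 0..16. r_1(i) = 1 for all i; r_j(i) = r_{j-1}(i) + r_j(i-j). Rows j = 2..2: ≤2: 1 1 2 2 3 3 4 4 5 5 6 6 7 7 8 8 9. r_2(16) = 9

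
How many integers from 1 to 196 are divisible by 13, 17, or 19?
⌊196/13⌋+⌊196/17⌋+⌊196/19⌋ - ⌊196/221⌋-⌊196/247⌋-⌊196/323⌋ + ⌊196/4199⌋ = 15+11+10 - 0-0-0 + 0 = 36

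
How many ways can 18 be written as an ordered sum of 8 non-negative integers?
C(18+8-1, 8-1) = C(25, 7) = 480700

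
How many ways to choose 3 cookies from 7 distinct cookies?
C(7,3) = 7!/(3!×4!) = 35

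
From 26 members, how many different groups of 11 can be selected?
C(26,11) = 26!/(11!×15!) = 7726160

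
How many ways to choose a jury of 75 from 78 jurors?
C(78,75) = 78!/(75!×3!) = 76076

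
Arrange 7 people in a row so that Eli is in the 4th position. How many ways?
Fix one position: (7-1)! = 720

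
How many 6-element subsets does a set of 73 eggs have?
C(73,6) = 73!/(6!×67!) = 170230452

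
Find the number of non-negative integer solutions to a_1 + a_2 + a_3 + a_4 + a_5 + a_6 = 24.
C(24+6-1, 6-1) = C(29, 5) = 118755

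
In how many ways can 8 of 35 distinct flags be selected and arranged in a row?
P(35,8) = 35!/(35-8)! = 948964262400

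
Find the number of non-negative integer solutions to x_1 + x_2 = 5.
C(5+2-1, 2-1) = C(6, 1) = 6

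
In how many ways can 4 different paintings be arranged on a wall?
4! = 24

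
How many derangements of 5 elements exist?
!5 = Σ_{j=0}^{5} (-1)^j·5!/j! = 120 - 120 + 60 - 20 + 5 - 1 = 44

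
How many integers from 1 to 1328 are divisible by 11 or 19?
⌊1328/11⌋ + ⌊1328/19⌋ - ⌊1328/209⌋ = 120 + 69 - 6 = 183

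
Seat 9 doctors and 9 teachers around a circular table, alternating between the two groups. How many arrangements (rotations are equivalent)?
Fix one of the doctors: (9-1)! ways for the remaining doctors, × 9! ways for the teachers = 40320 × 362880 = 14631321600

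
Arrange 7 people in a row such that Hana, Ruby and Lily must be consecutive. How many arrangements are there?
Treat the 3 as one block: (7-3+1)! × 3! = 120 × 6 = 720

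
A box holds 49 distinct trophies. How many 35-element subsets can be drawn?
C(49,35) = 49!/(35!×14!) = 675248872536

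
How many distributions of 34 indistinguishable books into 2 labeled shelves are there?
C(34+2-1, 2-1) = C(35, 1) = 35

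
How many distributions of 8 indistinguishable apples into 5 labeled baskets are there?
C(8+5-1, 5-1) = C(12, 4) = 495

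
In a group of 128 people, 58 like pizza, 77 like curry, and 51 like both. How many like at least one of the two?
|A∪B| = |A| + |B| - |A∩B| = 58 + 77 - 51 = 84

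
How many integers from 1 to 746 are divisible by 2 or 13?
⌊746/2⌋ + ⌊746/13⌋ - ⌊746/26⌋ = 373 + 57 - 28 = 402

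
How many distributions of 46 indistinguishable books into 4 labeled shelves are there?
C(46+4-1, 4-1) = C(49, 3) = 18424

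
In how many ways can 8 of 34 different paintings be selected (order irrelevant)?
C(34,8) = 34!/(8!×26!) = 18156204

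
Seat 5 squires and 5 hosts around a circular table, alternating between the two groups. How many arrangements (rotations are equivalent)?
Fix one of the squires: (5-1)! ways for the remaining squires, × 5! ways for the hosts = 24 × 120 = 2880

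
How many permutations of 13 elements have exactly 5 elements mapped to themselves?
Choose the 5 fixed points C(13,5) = 1287, derange the rest: !8 = Σ_{j=0}^{8} (-1)^j·8!/j! = 40320 - 40320 + 20160 - 6720 + 1680 - 336 + 56 - 8 + 1 = 14833. Product = 1287 × 14833 = 19090071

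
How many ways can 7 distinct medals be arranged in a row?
7! = 5040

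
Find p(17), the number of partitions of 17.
Pentagonal recurrence p(n) = p(n-1) + p(n-2) - p(n-5) - p(n-7) + p(n-12) + p(n-15) - ... gives p(0..16) = 1, 1, 2, 3, 5, 7, 11, 15, 22, 30, 42, 56, 77, 101, 135, 176, 231. p(17) = p(16) + p(15) - p(12) - p(10) + p(5) + p(2) = 231 + 176 - 77 - 42 + 7 + 2 = 297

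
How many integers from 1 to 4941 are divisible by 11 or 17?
⌊4941/11⌋ + ⌊4941/17⌋ - ⌊4941/187⌋ = 449 + 290 - 26 = 713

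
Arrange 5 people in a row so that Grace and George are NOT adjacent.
Total - adjacent = 5! - (5-1)!×2 = 120 - 48 = 72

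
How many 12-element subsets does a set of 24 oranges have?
C(24,12) = 24!/(12!×12!) = 2704156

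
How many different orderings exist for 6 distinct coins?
6! = 720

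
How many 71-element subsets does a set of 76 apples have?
C(76,71) = 76!/(71!×5!) = 18474840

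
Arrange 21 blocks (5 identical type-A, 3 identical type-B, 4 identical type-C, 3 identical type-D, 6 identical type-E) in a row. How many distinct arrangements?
21! / (5! × 3! × 4! × 3! × 6!) = 684410126400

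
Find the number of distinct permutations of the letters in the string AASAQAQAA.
9! / (1! × 2! × 6!) = 252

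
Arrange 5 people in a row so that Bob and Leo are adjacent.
Treat as block: (5-1)! × 2! = 24 × 2 = 48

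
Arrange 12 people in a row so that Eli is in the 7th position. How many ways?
Fix one position: (12-1)! = 39916800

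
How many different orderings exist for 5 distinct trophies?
5! = 120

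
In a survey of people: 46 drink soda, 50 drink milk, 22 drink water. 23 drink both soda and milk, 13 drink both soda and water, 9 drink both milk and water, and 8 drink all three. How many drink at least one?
|A∪B∪C| = 46+50+22-23-13-9+8 = 81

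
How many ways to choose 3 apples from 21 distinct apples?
C(21,3) = 21!/(3!×18!) = 1330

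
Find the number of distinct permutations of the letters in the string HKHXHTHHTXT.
11! / (1! × 2! × 3! × 5!) = 27720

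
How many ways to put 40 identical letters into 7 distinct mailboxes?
C(40+7-1, 7-1) = C(46, 6) = 9366819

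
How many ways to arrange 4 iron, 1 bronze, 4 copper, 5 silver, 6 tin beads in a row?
20! / (4! × 1! × 4! × 5! × 6!) = 48886437600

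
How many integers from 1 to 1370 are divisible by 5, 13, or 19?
⌊1370/5⌋+⌊1370/13⌋+⌊1370/19⌋ - ⌊1370/65⌋-⌊1370/95⌋-⌊1370/247⌋ + ⌊1370/1235⌋ = 274+105+72 - 21-14-5 + 1 = 412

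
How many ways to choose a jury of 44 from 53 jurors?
C(53,44) = 53!/(44!×9!) = 4431613550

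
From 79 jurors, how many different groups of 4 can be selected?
C(79,4) = 79!/(4!×75!) = 1502501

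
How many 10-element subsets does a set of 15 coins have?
C(15,10) = 15!/(10!×5!) = 3003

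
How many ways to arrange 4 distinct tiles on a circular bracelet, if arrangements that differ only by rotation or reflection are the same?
(4-1)!/2 = 6/2 = 3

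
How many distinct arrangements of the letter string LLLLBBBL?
8! / (3! × 5!) = 56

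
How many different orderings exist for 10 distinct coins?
10! = 3628800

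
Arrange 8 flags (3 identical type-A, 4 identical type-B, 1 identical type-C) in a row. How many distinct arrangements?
8! / (3! × 4! × 1!) = 280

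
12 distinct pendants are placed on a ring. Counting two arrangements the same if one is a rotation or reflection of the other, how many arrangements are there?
(12-1)!/2 = 39916800/2 = 19958400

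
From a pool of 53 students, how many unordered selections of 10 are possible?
C(53,10) = 53!/(10!×43!) = 19499099620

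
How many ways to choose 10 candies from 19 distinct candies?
C(19,10) = 19!/(10!×9!) = 92378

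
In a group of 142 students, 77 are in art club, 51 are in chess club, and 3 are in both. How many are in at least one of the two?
|A∪B| = |A| + |B| - |A∩B| = 77 + 51 - 3 = 125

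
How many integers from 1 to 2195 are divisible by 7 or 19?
⌊2195/7⌋ + ⌊2195/19⌋ - ⌊2195/133⌋ = 313 + 115 - 16 = 412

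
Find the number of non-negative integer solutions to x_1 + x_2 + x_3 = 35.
C(35+3-1, 3-1) = C(37, 2) = 666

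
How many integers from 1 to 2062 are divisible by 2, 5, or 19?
⌊2062/2⌋+⌊2062/5⌋+⌊2062/19⌋ - ⌊2062/10⌋-⌊2062/38⌋-⌊2062/95⌋ + ⌊2062/190⌋ = 1031+412+108 - 206-54-21 + 10 = 1280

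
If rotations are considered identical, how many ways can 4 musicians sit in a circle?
Circular: fix one position, arrange the rest. (4-1)! = 6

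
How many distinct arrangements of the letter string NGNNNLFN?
8! / (1! × 5! × 1! × 1!) = 336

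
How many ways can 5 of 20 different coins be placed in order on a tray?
P(20,5) = 20!/(20-5)! = 1860480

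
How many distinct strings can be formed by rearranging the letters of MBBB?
4! / (3! × 1!) = 4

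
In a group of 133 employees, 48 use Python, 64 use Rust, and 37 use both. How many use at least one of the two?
|A∪B| = |A| + |B| - |A∩B| = 48 + 64 - 37 = 75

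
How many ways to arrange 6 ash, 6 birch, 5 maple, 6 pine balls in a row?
23! / (6! × 6! × 5! × 6!) = 577185873264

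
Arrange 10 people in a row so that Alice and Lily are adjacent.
Treat as block: (10-1)! × 2! = 362880 × 2 = 725760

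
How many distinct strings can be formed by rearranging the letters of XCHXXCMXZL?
10! / (1! × 1! × 1! × 4! × 2! × 1!) = 75600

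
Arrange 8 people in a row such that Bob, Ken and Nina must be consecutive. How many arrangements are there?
Treat the 3 as one block: (8-3+1)! × 3! = 720 × 6 = 4320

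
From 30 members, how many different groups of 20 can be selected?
C(30,20) = 30!/(20!×10!) = 30045015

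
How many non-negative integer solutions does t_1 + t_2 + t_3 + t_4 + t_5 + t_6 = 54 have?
C(54+6-1, 6-1) = C(59, 5) = 5006386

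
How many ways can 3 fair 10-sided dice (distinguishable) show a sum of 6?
Coefficient of x^6 in (x + x² + ... + x^10)^3. By inclusion-exclusion on dice exceeding 10: Σ_j (-1)^j C(3,j)·C(6-1-10j, 2) = C(3,0)·C(5,2) = 1·10 = 10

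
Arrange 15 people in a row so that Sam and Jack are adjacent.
Treat as block: (15-1)! × 2! = 87178291200 × 2 = 174356582400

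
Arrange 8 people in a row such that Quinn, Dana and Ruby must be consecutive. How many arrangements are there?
Treat the 3 as one block: (8-3+1)! × 3! = 720 × 6 = 4320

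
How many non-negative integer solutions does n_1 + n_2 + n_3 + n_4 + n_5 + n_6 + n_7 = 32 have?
C(32+7-1, 7-1) = C(38, 6) = 2760681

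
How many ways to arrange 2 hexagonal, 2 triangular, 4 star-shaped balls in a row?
8! / (2! × 2! × 4!) = 420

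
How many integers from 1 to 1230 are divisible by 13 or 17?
⌊1230/13⌋ + ⌊1230/17⌋ - ⌊1230/221⌋ = 94 + 72 - 5 = 161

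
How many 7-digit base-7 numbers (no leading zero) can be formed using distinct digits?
First digit: 6 choices (nonzero). Then descending: 6 × 6 × 5 × 4 × 3 × 2 × 1 = 4320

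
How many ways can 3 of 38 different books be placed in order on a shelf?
P(38,3) = 38!/(38-3)! = 50616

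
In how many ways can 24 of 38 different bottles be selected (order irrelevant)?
C(38,24) = 38!/(24!×14!) = 9669554100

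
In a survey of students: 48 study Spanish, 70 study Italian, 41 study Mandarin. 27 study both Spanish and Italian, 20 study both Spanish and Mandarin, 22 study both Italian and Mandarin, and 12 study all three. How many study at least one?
|A∪B∪C| = 48+70+41-27-20-22+12 = 102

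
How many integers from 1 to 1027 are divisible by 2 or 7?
⌊1027/2⌋ + ⌊1027/7⌋ - ⌊1027/14⌋ = 513 + 146 - 73 = 586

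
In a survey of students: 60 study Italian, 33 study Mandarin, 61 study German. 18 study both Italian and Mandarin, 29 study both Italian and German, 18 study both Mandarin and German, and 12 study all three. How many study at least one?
|A∪B∪C| = 60+33+61-18-29-18+12 = 101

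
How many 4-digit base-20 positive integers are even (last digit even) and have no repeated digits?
Last∈{0,2,4,6,8,10,12,14,16,18}. Last=0: 5814. Last nonzero: 9×18×P(18,2) = 49572. Total = 55386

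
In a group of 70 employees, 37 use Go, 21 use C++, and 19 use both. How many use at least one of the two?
|A∪B| = |A| + |B| - |A∩B| = 37 + 21 - 19 = 39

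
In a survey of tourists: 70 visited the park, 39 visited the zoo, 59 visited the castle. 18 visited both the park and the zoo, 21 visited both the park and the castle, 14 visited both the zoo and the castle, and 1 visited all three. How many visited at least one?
|A∪B∪C| = 70+39+59-18-21-14+1 = 116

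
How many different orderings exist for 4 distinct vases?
4! = 24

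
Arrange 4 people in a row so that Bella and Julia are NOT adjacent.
Total - adjacent = 4! - (4-1)!×2 = 24 - 12 = 12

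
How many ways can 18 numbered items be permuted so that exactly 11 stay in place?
Choose the 11 fixed points C(18,11) = 31824, derange the rest: !7 = Σ_{j=0}^{7} (-1)^j·7!/j! = 5040 - 5040 + 2520 - 840 + 210 - 42 + 7 - 1 = 1854. Product = 31824 × 1854 = 59001696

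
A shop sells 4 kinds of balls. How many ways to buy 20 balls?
C(20+4-1, 4-1) = C(23, 3) = 1771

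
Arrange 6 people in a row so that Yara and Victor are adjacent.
Treat as block: (6-1)! × 2! = 120 × 2 = 240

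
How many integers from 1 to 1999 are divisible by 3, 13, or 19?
⌊1999/3⌋+⌊1999/13⌋+⌊1999/19⌋ - ⌊1999/39⌋-⌊1999/57⌋-⌊1999/247⌋ + ⌊1999/741⌋ = 666+153+105 - 51-35-8 + 2 = 832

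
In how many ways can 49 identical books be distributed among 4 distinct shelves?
C(49+4-1, 4-1) = C(52, 3) = 22100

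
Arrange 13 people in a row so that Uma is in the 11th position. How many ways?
Fix one position: (13-1)! = 479001600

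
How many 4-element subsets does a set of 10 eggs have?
C(10,4) = 10!/(4!×6!) = 210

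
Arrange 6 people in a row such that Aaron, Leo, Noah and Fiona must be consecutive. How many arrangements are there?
Treat the 4 as one block: (6-4+1)! × 4! = 6 × 24 = 144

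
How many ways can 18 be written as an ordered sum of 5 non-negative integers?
C(18+5-1, 5-1) = C(22, 4) = 7315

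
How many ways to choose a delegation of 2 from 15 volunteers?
C(15,2) = 15!/(2!×13!) = 105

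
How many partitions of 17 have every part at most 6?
Let r_j(i) = number of partitions of i into parts ≤ j, for i = 0..17. r_1(i) = 1 for all i; r_j(i) = r_{j-1}(i) + r_j(i-j). Rows j = 2..6: ≤2: 1 1 2 2 3 3 4 4 5 5 6 6 7 7 8 8 9 9; ≤3: 1 1 2 3 4 5 7 8 10 12 14 16 19 21 24 27 30 33; ≤4: 1 1 2 3 5 6 9 11 15 18 23 27 34 39 47 54 64 72; ≤5: 1 1 2 3 5 7 10 13 18 23 30 37 47 57 70 84 101 119; ≤6: 1 1 2 3 5 7 11 14 20 26 35 44 58 71 90 110 136 163. r_6(17) = 163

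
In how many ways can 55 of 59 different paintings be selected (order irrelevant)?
C(59,55) = 59!/(55!×4!) = 455126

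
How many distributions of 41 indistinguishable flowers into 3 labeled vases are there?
C(41+3-1, 3-1) = C(43, 2) = 903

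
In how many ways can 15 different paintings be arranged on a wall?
15! = 1307674368000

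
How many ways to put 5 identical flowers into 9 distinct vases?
C(5+9-1, 9-1) = C(13, 8) = 1287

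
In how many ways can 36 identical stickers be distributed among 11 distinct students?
C(36+11-1, 11-1) = C(46, 10) = 4076350421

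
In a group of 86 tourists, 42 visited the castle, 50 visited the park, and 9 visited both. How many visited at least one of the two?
|A∪B| = |A| + |B| - |A∩B| = 42 + 50 - 9 = 83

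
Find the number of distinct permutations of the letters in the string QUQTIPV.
7! / (1! × 1! × 1! × 1! × 2! × 1!) = 2520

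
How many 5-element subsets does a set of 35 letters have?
C(35,5) = 35!/(5!×30!) = 324632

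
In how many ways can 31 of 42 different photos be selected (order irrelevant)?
C(42,31) = 42!/(31!×11!) = 4280561376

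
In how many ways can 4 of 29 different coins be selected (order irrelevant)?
C(29,4) = 29!/(4!×25!) = 23751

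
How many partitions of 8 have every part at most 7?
Let r_j(i) = number of partitions of i into parts ≤ j, for i = 0..8. r_1(i) = 1 for all i; r_j(i) = r_{j-1}(i) + r_j(i-j). Rows j = 2..7: ≤2: 1 1 2 2 3 3 4 4 5; ≤3: 1 1 2 3 4 5 7 8 10; ≤4: 1 1 2 3 5 6 9 11 15; ≤5: 1 1 2 3 5 7 10 13 18; ≤6: 1 1 2 3 5 7 11 14 20; ≤7: 1 1 2 3 5 7 11 15 21. r_7(8) = 21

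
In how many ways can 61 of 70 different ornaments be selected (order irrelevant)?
C(70,61) = 70!/(61!×9!) = 65033528560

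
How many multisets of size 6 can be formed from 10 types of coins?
C(6+10-1, 10-1) = C(15, 9) = 5005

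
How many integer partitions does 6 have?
Pentagonal recurrence p(n) = p(n-1) + p(n-2) - p(n-5) - p(n-7) + p(n-12) + p(n-15) - ... gives p(0..5) = 1, 1, 2, 3, 5, 7. p(6) = p(5) + p(4) - p(1) = 7 + 5 - 1 = 11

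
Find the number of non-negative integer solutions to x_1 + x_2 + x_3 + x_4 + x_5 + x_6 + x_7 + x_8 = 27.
C(27+8-1, 8-1) = C(34, 7) = 5379616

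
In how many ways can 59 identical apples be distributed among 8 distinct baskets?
C(59+8-1, 8-1) = C(66, 7) = 778789440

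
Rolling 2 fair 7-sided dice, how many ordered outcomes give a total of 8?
Coefficient of x^8 in (x + x² + ... + x^7)^2. By inclusion-exclusion on dice exceeding 7: Σ_j (-1)^j C(2,j)·C(8-1-7j, 1) = C(2,0)·C(7,1) = 1·7 = 7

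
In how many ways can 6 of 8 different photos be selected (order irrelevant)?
C(8,6) = 8!/(6!×2!) = 28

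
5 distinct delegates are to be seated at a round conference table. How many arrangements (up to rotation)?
Circular: fix one position, arrange the rest. (5-1)! = 24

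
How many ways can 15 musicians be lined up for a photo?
15! = 1307674368000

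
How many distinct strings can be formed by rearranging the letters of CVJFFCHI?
8! / (2! × 1! × 1! × 1! × 1! × 2!) = 10080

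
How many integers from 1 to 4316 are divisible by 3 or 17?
⌊4316/3⌋ + ⌊4316/17⌋ - ⌊4316/51⌋ = 1438 + 253 - 84 = 1607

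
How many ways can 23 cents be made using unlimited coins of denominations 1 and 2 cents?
Coefficient of x^23 in 1/(1-x^1) · 1/(1-x^2). Use j coins of 2 for j = 0..⌊23/2⌋ = 11, the rest in 1s: 11 + 1 = 12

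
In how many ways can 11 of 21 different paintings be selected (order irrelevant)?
C(21,11) = 21!/(11!×10!) = 352716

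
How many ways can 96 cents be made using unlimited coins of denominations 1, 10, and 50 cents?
Coefficient of x^96 in 1/(1-x^1) · 1/(1-x^10) · 1/(1-x^50). Case on j = number of 50-cent coins (j = 0..1); remainder r = 96 - 50j is made from {1,10} in ⌊r/10⌋+1 ways. r = 96, 46 → 10 + 5 = 15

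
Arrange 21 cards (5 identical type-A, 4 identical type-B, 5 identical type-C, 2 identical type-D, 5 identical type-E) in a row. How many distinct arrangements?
21! / (5! × 4! × 5! × 2! × 5!) = 615969113760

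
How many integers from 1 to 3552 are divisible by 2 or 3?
⌊3552/2⌋ + ⌊3552/3⌋ - ⌊3552/6⌋ = 1776 + 1184 - 592 = 2368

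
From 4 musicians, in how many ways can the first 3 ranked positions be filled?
P(4,3) = 4!/(4-3)! = 24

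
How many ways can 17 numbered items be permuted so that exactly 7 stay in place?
Choose the 7 fixed points C(17,7) = 19448, derange the rest: !10 = Σ_{j=0}^{10} (-1)^j·10!/j! = 3628800 - 3628800 + 1814400 - 604800 + 151200 - 30240 + 5040 - 720 + 90 - 10 + 1 = 1334961. Product = 19448 × 1334961 = 25962321528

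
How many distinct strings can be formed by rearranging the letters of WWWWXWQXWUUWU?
13! / (3! × 2! × 1! × 7!) = 102960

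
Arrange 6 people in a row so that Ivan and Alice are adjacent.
Treat as block: (6-1)! × 2! = 120 × 2 = 240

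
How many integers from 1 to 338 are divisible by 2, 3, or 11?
⌊338/2⌋+⌊338/3⌋+⌊338/11⌋ - ⌊338/6⌋-⌊338/22⌋-⌊338/33⌋ + ⌊338/66⌋ = 169+112+30 - 56-15-10 + 5 = 235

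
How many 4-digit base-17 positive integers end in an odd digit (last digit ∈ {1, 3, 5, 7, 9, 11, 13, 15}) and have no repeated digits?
Last∈{1,3,5,7,9,11,13,15}. Last=0: 0. Last nonzero: 8×15×P(15,2) = 25200. Total = 25200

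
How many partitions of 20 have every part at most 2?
Let r_j(i) = number of partitions of i into parts ≤ j, for i = 0..20. r_1(i) = 1 for all i; r_j(i) = r_{j-1}(i) + r_j(i-j). Rows j = 2..2: ≤2: 1 1 2 2 3 3 4 4 5 5 6 6 7 7 8 8 9 9 10 10 11. r_2(20) = 11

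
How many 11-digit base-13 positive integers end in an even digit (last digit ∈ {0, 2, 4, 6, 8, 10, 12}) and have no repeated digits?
Last∈{0,2,4,6,8,10,12}. Last=0: 239500800. Last nonzero: 6×11×P(11,9) = 1317254400. Total = 1556755200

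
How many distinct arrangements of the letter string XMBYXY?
6! / (1! × 1! × 2! × 2!) = 180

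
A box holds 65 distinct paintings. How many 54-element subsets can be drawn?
C(65,54) = 65!/(54!×11!) = 895068996640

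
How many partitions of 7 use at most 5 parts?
By conjugation, equals partitions of 7 into parts ≤ 5. Let r_j(i) = number of partitions of i into parts ≤ j, for i = 0..7. r_1(i) = 1 for all i; r_j(i) = r_{j-1}(i) + r_j(i-j). Rows j = 2..5: ≤2: 1 1 2 2 3 3 4 4; ≤3: 1 1 2 3 4 5 7 8; ≤4: 1 1 2 3 5 6 9 11; ≤5: 1 1 2 3 5 7 10 13. r_5(7) = 13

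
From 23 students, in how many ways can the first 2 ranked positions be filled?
P(23,2) = 23!/(23-2)! = 506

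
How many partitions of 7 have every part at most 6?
Let r_j(i) = number of partitions of i into parts ≤ j, for i = 0..7. r_1(i) = 1 for all i; r_j(i) = r_{j-1}(i) + r_j(i-j). Rows j = 2..6: ≤2: 1 1 2 2 3 3 4 4; ≤3: 1 1 2 3 4 5 7 8; ≤4: 1 1 2 3 5 6 9 11; ≤5: 1 1 2 3 5 7 10 13; ≤6: 1 1 2 3 5 7 11 14. r_6(7) = 14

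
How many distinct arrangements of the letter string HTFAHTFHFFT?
11! / (3! × 1! × 4! × 3!) = 46200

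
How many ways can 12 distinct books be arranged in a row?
12! = 479001600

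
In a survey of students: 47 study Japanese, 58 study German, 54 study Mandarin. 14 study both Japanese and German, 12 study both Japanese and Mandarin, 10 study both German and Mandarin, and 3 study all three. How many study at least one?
|A∪B∪C| = 47+58+54-14-12-10+3 = 126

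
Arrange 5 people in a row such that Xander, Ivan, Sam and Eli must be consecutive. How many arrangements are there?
Treat the 4 as one block: (5-4+1)! × 4! = 2 × 24 = 48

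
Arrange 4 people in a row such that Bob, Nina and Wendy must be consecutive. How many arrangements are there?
Treat the 3 as one block: (4-3+1)! × 3! = 2 × 6 = 12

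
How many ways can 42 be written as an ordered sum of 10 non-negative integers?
C(42+10-1, 10-1) = C(51, 9) = 3042312350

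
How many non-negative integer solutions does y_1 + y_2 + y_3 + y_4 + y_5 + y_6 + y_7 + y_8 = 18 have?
C(18+8-1, 8-1) = C(25, 7) = 480700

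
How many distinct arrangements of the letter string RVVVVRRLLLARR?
13! / (4! × 3! × 5! × 1!) = 360360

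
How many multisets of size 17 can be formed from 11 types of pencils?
C(17+11-1, 11-1) = C(27, 10) = 8436285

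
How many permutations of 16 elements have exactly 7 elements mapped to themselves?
Choose the 7 fixed points C(16,7) = 11440, derange the rest: !9 = Σ_{j=0}^{9} (-1)^j·9!/j! = 362880 - 362880 + 181440 - 60480 + 15120 - 3024 + 504 - 72 + 9 - 1 = 133496. Product = 11440 × 133496 = 1527194240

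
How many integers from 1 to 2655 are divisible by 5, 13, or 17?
⌊2655/5⌋+⌊2655/13⌋+⌊2655/17⌋ - ⌊2655/65⌋-⌊2655/85⌋-⌊2655/221⌋ + ⌊2655/1105⌋ = 531+204+156 - 40-31-12 + 2 = 810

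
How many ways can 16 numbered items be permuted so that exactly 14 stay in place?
Choose the 14 fixed points C(16,14) = 120, derange the rest: !2 = Σ_{j=0}^{2} (-1)^j·2!/j! = 2 - 2 + 1 = 1. Product = 120 × 1 = 120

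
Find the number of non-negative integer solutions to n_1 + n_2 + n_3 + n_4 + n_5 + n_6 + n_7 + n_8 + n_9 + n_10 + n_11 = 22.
C(22+11-1, 11-1) = C(32, 10) = 64512240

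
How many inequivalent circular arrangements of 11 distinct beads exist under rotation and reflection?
(11-1)!/2 = 3628800/2 = 1814400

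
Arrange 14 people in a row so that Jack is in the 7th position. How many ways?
Fix one position: (14-1)! = 6227020800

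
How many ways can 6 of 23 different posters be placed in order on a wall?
P(23,6) = 23!/(23-6)! = 72681840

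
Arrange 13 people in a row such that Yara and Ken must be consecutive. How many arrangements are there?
Treat the 2 as one block: (13-2+1)! × 2! = 479001600 × 2 = 958003200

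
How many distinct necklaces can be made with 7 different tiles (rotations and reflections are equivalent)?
(7-1)!/2 = 720/2 = 360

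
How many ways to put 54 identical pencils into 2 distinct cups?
C(54+2-1, 2-1) = C(55, 1) = 55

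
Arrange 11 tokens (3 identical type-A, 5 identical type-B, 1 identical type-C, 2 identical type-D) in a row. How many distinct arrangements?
11! / (3! × 5! × 1! × 2!) = 27720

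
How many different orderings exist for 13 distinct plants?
13! = 6227020800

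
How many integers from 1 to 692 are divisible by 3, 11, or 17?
⌊692/3⌋+⌊692/11⌋+⌊692/17⌋ - ⌊692/33⌋-⌊692/51⌋-⌊692/187⌋ + ⌊692/561⌋ = 230+62+40 - 20-13-3 + 1 = 297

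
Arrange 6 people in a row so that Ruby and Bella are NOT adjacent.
Total - adjacent = 6! - (6-1)!×2 = 720 - 240 = 480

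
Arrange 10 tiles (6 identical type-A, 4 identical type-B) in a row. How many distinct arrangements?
10! / (6! × 4!) = 210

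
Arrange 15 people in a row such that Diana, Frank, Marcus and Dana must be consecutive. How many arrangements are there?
Treat the 4 as one block: (15-4+1)! × 4! = 479001600 × 24 = 11496038400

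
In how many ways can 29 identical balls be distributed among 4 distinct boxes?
C(29+4-1, 4-1) = C(32, 3) = 4960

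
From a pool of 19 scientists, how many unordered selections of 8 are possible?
C(19,8) = 19!/(8!×11!) = 75582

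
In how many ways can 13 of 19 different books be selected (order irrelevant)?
C(19,13) = 19!/(13!×6!) = 27132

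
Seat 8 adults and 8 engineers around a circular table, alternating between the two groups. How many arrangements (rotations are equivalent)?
Fix one of the adults: (8-1)! ways for the remaining adults, × 8! ways for the engineers = 5040 × 40320 = 203212800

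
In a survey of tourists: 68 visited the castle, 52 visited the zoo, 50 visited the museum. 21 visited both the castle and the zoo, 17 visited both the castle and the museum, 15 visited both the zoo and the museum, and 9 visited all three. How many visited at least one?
|A∪B∪C| = 68+52+50-21-17-15+9 = 126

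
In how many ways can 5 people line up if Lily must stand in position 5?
Fix one position: (5-1)! = 24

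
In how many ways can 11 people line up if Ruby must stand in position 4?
Fix one position: (11-1)! = 3628800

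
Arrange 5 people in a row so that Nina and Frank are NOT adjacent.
Total - adjacent = 5! - (5-1)!×2 = 120 - 48 = 72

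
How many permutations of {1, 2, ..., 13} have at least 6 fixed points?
Exactly j fixed points: C(13,j)·!(13-j); sum over j ≥ 6 (derangement numbers via !m = (m-1)·(!(m-1) + !(m-2)): !0..!7 = 1, 0, 1, 2, 9, 44, 265, 1854). Σ_{j=6}^{13} C(13,j)·!(13-j) = C(13,6)·!7 + C(13,7)·!6 + C(13,8)·!5 + C(13,9)·!4 + C(13,10)·!3 + C(13,11)·!2 + C(13,12)·!1 + C(13,13)·!0 = 1716·1854 + 1716·265 + 1287·44 + 715·9 + 286·2 + 78·1 + 13·0 + 1·1 = 3699918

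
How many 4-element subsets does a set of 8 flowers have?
C(8,4) = 8!/(4!×4!) = 70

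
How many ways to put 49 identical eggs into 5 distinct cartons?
C(49+5-1, 5-1) = C(53, 4) = 292825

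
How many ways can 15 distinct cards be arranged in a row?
15! = 1307674368000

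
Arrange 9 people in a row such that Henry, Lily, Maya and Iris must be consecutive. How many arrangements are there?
Treat the 4 as one block: (9-4+1)! × 4! = 720 × 24 = 17280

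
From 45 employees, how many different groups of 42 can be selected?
C(45,42) = 45!/(42!×3!) = 14190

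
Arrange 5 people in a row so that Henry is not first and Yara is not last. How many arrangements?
By inclusion-exclusion: 5! - 2×(5-1)! + (5-2)! = 120 - 48 + 6 = 78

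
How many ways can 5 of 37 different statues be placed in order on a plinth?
P(37,5) = 37!/(37-5)! = 52307640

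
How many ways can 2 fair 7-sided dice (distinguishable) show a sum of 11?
Coefficient of x^11 in (x + x² + ... + x^7)^2. By inclusion-exclusion on dice exceeding 7: Σ_j (-1)^j C(2,j)·C(11-1-7j, 1) = C(2,0)·C(10,1) - C(2,1)·C(3,1) = 1·10 - 2·3 = 4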